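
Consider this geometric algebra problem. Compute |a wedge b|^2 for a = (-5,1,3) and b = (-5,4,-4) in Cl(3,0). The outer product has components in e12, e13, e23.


a wedge b = (a1*b2 - a2*b1)*e12 + (a1*b3 - a3*b1)*e13 + (a2*b3 - a3*b2)*e23
e12 coeff: (-5)*4 - 1*(-5) = -20 - (-5) = -15
e13 coeff: (-5)*(-4) - 3*(-5) = 20 - (-15) = 35
e23 coeff: 1*(-4) - 3*4 = -4 - 12 = -16
|a wedge b|^2 = (-15)^2 + 35^2 + (-16)^2
= 225 + 1225 + 256
= 1706


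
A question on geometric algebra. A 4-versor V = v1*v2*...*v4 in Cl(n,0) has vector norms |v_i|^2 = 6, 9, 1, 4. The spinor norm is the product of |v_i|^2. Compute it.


Spinor norm N(V) = |v1|^2 * |v2|^2 * ... * |v4|^2
= 6 * 9 * 1 * 4
Running product: 6, 54, 54, 216
N(V) = 216


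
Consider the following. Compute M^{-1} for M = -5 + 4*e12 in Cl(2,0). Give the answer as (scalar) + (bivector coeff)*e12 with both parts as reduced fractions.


M = -5 + 4*e12, where e12^2 = -1.
Since M commutes with its reverse ~M = a - b*e12, M * ~M = a^2 - b^2*e12^2 = a^2 + b^2.
So M^{-1} = ~M / (a^2 + b^2) = (a - b*e12)/(a^2 + b^2).
a^2 + b^2 = 25 + 16 = 41
Scalar part = -5/41 = -5/41
Bivector coeff = -4/41 = -4/41
M^{-1} = -5/41 - 4/41*e12


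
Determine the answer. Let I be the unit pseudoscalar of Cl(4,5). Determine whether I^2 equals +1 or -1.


The pseudoscalar I = e1...e_n (product of all n generators) of Cl(p,q) satisfies I^2 = (-1)^(q + n(n-1)/2).
p = 4, q = 5, n = p + q = 9
n(n-1)/2 = 9 * 8 / 2 = 36
Exponent = q + n(n-1)/2 = 5 + 36 = 41
I^2 = (-1)^41 = -1


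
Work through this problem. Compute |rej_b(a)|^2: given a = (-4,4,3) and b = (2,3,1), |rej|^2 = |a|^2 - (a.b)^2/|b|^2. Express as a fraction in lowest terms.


|a|^2 = (-4)^2 + 4^2 + 3^2 = 41
|b|^2 = 2^2 + 3^2 + 1^2 = 14
a . b = (-4)*2 + 4*3 + 3*1 = 7
(a.b)^2 = 7^2 = 49
|rej|^2 = 41 - 49/14
= (574 - 49)/14
= 525/14
In lowest terms: 75/2


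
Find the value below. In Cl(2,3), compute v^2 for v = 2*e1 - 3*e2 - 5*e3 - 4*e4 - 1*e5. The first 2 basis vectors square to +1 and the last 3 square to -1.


v^2 = sum of c_i^2 * e_i^2
Positive signature terms (e_i^2 = +1): 2^2 + (-3)^2 = 13
Negative signature terms (e_j^2 = -1): (-5)^2 + (-4)^2 + (-1)^2 = 42
v^2 = 13 - 42 = -29


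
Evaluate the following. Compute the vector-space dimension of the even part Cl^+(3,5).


Even subalgebra dimension = 2^(n-1)
n = 3 + 5 = 8
2^(8 - 1) = 2^7 = 128
Verification: sum of C(8,k) for even k = 1 + 28 + 70 + 28 + 1 = 128
Result = 128


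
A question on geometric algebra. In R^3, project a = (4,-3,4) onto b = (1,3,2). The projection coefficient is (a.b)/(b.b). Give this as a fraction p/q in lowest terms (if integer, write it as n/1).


Projection coefficient = (a . b) / (b . b)
a . b = 4*1 + (-3)*3 + 4*2
= 4 + (-9) + 8 = 3
b . b = 1^2 + 3^2 + 2^2
= 1 + 9 + 4 = 14
Coefficient = 3/14
In lowest terms: 3/14


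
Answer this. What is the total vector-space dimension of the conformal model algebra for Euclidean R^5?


The conformal model of R^5 uses Cl(6,1): the 5 Euclidean generators plus two extra orthogonal generators e+ (e+^2 = +1) and e- (e-^2 = -1), from which the null vectors e0, einf are built.
Number of generators m = 5 + 2 = 7.
dim Cl(p,q) = 2^m = 2^7 = 128


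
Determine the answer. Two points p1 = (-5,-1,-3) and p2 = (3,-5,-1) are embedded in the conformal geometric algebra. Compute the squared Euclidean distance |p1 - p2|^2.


p1 - p2 = (-8, 4, -2)
|p1 - p2|^2 = (-8)^2 + 4^2 + (-2)^2
= 64 + 16 + 4
= 84


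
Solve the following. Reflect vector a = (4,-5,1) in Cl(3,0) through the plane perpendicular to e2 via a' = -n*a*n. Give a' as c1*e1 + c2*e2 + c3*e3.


Reflection formula: a' = -n*a*n, with n = e2 (unit vector, n^2 = 1).
For reflection through hyperplane perp to e2:
The component along e2 flips sign, others stay.
a = (4, -5, 1)
a' = (4, 5, 1)
a' = 4*e1 + 5*e2 + 1*e3


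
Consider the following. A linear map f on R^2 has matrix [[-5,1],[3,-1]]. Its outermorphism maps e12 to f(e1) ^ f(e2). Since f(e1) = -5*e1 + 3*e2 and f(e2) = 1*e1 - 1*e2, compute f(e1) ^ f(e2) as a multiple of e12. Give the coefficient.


The outermorphism of a linear map f sends e1^e2 to f(e1)^f(e2).
f(e1) = -5*e1 + 3*e2
f(e2) = 1*e1 - 1*e2
f(e1) ^ f(e2) = (-5*e1 + 3*e2) ^ (1*e1 - 1*e2)
= (-5)*(-1)*e12 + 3*1*e21
= (5 - 3)*e12
= 2*e12
Coefficient = 2


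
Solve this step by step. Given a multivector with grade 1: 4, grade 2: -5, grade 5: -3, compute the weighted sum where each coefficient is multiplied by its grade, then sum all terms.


Grade-weighted sum = sum of grade_k * coefficient_k
1*4 = 4
2*(-5) = -10
5*(-3) = -15
Total = 4 + (-10) + (-15) = -21


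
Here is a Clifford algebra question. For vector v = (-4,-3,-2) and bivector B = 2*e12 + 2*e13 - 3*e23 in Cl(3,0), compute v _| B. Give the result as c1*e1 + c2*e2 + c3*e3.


Left contraction v _| B = <vB>_1 (grade-1 part of the geometric product vB).
Using e1_|e12 = e2, e2_|e12 = -e1, e1_|e13 = e3, e3_|e13 = -e1, e2_|e23 = e3, e3_|e23 = -e2:
e1 coeff: -v2*b12 - v3*b13 = -(-3)*(2) - (-2)*(2) = 10
e2 coeff: v1*b12 - v3*b23 = (-4)*(2) - (-2)*(-3) = -14
e3 coeff: v1*b13 + v2*b23 = (-4)*(2) + (-3)*(-3) = 1
v _| B = 10*e1 - 14*e2 + 1*e3


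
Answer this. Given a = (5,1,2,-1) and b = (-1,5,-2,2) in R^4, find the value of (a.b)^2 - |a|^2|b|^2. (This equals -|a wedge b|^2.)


a . b = 5*(-1) + 1*5 + 2*(-2) + (-1)*2
= -5 + 5 + (-4) + (-2) = -6
|a|^2 = 5^2 + 1^2 + 2^2 + (-1)^2 = 31
|b|^2 = (-1)^2 + 5^2 + (-2)^2 + 2^2 = 34
(a.b)^2 = (-6)^2 = 36
|a|^2 * |b|^2 = 31 * 34 = 1054
Result = 36 - 1054 = -1018


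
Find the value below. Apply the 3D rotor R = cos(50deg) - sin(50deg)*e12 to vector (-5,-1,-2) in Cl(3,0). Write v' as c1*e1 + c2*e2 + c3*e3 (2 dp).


Rotor R = cos(50deg) - sin(50deg)*e12
Rotation angle theta = 2 * 50 = 100 degrees in the e12 plane (e1 -> e2).
The component perpendicular to the plane (e3) is invariant: v'_3 = v3 = -2.00
cos(100deg) = -0.1736, sin(100deg) = 0.9848
v'_1 = v1*cos(theta) - v2*sin(theta) = -5*(-0.1736) - (-1)*0.9848 = 1.85
v'_2 = v1*sin(theta) + v2*cos(theta) = -5*0.9848 + (-1)*(-0.1736) = -4.75
v' = 1.85*e1 - 4.75*e2 - 2.00*e3


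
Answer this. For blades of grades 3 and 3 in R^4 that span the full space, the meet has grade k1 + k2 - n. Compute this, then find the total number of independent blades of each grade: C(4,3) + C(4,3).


Meet grade = grade(A) + grade(B) - n
= 3 + 3 - 4 = 2
C(4,3) = 4
C(4,3) = 4
dim_A + dim_B = 4 + 4 = 8


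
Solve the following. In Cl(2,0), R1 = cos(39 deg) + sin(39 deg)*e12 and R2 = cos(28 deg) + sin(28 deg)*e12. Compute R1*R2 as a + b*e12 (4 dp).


Same-plane rotors commute and their half-angles add:
R1*R2 = cos(a1 + a2) + sin(a1 + a2)*e12.
a1 + a2 = 39 + 28 = 67 deg
cos(67 deg) = 0.3907
sin(67 deg) = 0.9205
R1*R2 = 0.3907 + 0.9205*e12


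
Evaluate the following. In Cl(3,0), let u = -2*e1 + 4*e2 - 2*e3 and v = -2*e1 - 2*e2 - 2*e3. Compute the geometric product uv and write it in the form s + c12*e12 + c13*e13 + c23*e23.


In Cl(3,0): e_i^2 = 1, e_ie_j = -e_je_i for i != j.
Scalar part = u . v = (-2)*(-2) + 4*(-2) + (-2)*(-2)
= 4 + (-8) + 4 = 0
e12 coeff = (-2)*(-2) - 4*(-2) = 4 - (-8) = 12
e13 coeff = (-2)*(-2) - (-2)*(-2) = 4 - 4 = 0
e23 coeff = 4*(-2) - (-2)*(-2) = -8 - 4 = -12
uv = 0 + 12*e12 + 0*e13 - 12*e23


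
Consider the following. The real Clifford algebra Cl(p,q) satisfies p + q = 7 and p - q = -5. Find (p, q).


We need p + q = 7 and p - q = -5.
Adding: 2p = 7 + (-5) = 2, so p = 1.
Then q = 7 - 1 = 6.
(p, q) = (1, 6)


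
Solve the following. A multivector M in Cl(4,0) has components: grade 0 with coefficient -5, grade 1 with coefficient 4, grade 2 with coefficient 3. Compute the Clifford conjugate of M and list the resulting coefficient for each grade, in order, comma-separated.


Clifford conjugate sign for grade k: (-1)^(k(k+1)/2)
Grade 0: (-1)^(0*1/2) = (-1)^0 = 1, coeff -5 -> -5
Grade 1: (-1)^(1*2/2) = (-1)^1 = -1, coeff 4 -> -4
Grade 2: (-1)^(2*3/2) = (-1)^3 = -1, coeff 3 -> -3
Conjugated coefficients: -5, -4, -3


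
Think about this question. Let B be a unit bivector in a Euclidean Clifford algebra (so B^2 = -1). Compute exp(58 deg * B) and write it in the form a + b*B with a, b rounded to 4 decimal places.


For a unit bivector B with B^2 = -1, the exponential series gives
e^(theta*B) = cos(theta) + sin(theta)*B (the GA analogue of Euler's formula).
theta = 58 degrees = 1.012291 rad
cos(58 deg) = 0.5299
sin(58 deg) = 0.8480
exp(theta*B) = 0.5299 + 0.8480*B


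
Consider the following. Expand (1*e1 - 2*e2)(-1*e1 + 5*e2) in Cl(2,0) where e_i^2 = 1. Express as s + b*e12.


Expand: (1*e1 - 2*e2)(-1*e1 + 5*e2)
= 1*(-1)*e1e1 + 1*5*e1e2 + (-2)*(-1)*e2e1 + (-2)*5*e2e2
Using e1^2 = e2^2 = 1, e2e1 = -e1e2:
Scalar part s = 1*(-1) + (-2)*5 = -1 + (-10) = -11
Bivector part b = 1*5 - (-2)*(-1) = 5 - 2 = 3
uv = -11 + 3*e12


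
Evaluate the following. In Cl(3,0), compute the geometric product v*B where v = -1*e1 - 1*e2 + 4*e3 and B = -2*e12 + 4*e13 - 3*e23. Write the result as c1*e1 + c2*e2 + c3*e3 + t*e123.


vB has grade-1 (vector) and grade-3 (trivector) parts: vB = (v _| B) + (v ^ B).
Vector part <vB>_1:
  e1: -v2*b12 - v3*b13 = -(-1)*(-2) - (4)*(4) = -18
  e2: v1*b12 - v3*b23 = (-1)*(-2) - (4)*(-3) = 14
  e3: v1*b13 + v2*b23 = (-1)*(4) + (-1)*(-3) = -1
Trivector part <vB>_3:
  e123: v1*b23 - v2*b13 + v3*b12 = (-1)*(-3) - (-1)*(4) + (4)*(-2) = -1
vB = -18*e1 + 14*e2 - 1*e3 - 1*e123


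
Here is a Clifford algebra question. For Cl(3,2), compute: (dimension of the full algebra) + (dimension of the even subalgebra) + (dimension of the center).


n = 3 + 2 = 5
Total dim = 2^5 = 32
Even subalgebra dim = 2^4 = 16
n is odd, so center dim = 2
Sum = 32 + 16 + 2 = 50


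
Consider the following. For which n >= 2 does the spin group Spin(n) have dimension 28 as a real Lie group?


dim Spin(n) = dim so(n) = n(n-1)/2.
Solve n(n-1)/2 = 28, i.e. n^2 - n - 56 = 0.
Discriminant = 1 + 8*28 = 225
n = (1 + sqrt(225))/2 = (1 + 15)/2 = 8


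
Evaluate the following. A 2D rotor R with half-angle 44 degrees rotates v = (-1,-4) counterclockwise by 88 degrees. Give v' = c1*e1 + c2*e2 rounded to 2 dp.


Rotor R = cos(44deg) - sin(44deg)*e12
Rotation angle theta = 2 * 44 = 88 degrees
v' = R*v*~R rotates v by theta.
cos(88deg) = 0.0349, sin(88deg) = 0.9994
v'_1 = -1*cos(88deg) - (-4)*sin(88deg)
= -1*0.0349 - (-4)*0.9994
= 3.96
v'_2 = -1*sin(88deg) + (-4)*cos(88deg)
= -1*0.9994 + (-4)*0.0349
= -1.14
v' = 3.96*e1 - 1.14*e2


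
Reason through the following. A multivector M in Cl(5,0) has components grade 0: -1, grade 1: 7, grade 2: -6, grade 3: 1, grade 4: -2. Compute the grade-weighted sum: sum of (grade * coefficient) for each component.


Grade-weighted sum = sum of grade_k * coefficient_k
0*(-1) = 0
1*7 = 7
2*(-6) = -12
3*1 = 3
4*(-2) = -8
Total = 0 + 7 + (-12) + 3 + (-8) = -10


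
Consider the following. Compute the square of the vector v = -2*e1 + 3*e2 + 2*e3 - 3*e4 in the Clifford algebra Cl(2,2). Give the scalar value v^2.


v^2 = sum of c_i^2 * e_i^2
Positive signature terms (e_i^2 = +1): (-2)^2 + 3^2 = 13
Negative signature terms (e_j^2 = -1): 2^2 + (-3)^2 = 13
v^2 = 13 - 13 = 0


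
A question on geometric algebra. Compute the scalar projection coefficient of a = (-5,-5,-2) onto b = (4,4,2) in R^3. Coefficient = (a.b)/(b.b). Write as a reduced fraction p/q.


Projection coefficient = (a . b) / (b . b)
a . b = (-5)*4 + (-5)*4 + (-2)*2
= -20 + (-20) + (-4) = -44
b . b = 4^2 + 4^2 + 2^2
= 16 + 16 + 4 = 36
Coefficient = -44/36
In lowest terms: -11/9


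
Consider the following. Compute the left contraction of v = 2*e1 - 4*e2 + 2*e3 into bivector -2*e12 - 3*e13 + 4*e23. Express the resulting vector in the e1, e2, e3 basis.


Left contraction v _| B = <vB>_1 (grade-1 part of the geometric product vB).
Using e1_|e12 = e2, e2_|e12 = -e1, e1_|e13 = e3, e3_|e13 = -e1, e2_|e23 = e3, e3_|e23 = -e2:
e1 coeff: -v2*b12 - v3*b13 = -(-4)*(-2) - (2)*(-3) = -2
e2 coeff: v1*b12 - v3*b23 = (2)*(-2) - (2)*(4) = -12
e3 coeff: v1*b13 + v2*b23 = (2)*(-3) + (-4)*(4) = -22
v _| B = -2*e1 - 12*e2 - 22*e3


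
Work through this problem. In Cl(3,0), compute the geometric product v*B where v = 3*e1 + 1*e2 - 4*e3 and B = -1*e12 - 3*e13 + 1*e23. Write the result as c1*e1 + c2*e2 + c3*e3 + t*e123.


vB has grade-1 (vector) and grade-3 (trivector) parts: vB = (v _| B) + (v ^ B).
Vector part <vB>_1:
  e1: -v2*b12 - v3*b13 = -(1)*(-1) - (-4)*(-3) = -11
  e2: v1*b12 - v3*b23 = (3)*(-1) - (-4)*(1) = 1
  e3: v1*b13 + v2*b23 = (3)*(-3) + (1)*(1) = -8
Trivector part <vB>_3:
  e123: v1*b23 - v2*b13 + v3*b12 = (3)*(1) - (1)*(-3) + (-4)*(-1) = 10
vB = -11*e1 + 1*e2 - 8*e3 + 10*e123


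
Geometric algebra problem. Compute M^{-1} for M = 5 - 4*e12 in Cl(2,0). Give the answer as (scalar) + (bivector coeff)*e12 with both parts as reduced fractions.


M = 5 - 4*e12, where e12^2 = -1.
Since M commutes with its reverse ~M = a - b*e12, M * ~M = a^2 - b^2*e12^2 = a^2 + b^2.
So M^{-1} = ~M / (a^2 + b^2) = (a - b*e12)/(a^2 + b^2).
a^2 + b^2 = 25 + 16 = 41
Scalar part = 5/41 = 5/41
Bivector coeff = 4/41 = 4/41
M^{-1} = 5/41 + 4/41*e12


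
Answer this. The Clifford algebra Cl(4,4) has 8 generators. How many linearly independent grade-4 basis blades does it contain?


Number of grade-k basis blades in Cl(p,q) with n = p + q is C(n, k).
n = 4 + 4 = 8
C(8, 4) = 8! / (4! * 4!)
= 40320 / (24 * 24)
= 70


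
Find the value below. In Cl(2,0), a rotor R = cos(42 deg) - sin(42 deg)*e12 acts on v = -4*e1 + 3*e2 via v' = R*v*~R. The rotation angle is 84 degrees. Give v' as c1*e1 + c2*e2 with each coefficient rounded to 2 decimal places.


Rotor R = cos(42deg) - sin(42deg)*e12
Rotation angle theta = 2 * 42 = 84 degrees
v' = R*v*~R rotates v by theta.
cos(84deg) = 0.1045, sin(84deg) = 0.9945
v'_1 = -4*cos(84deg) - 3*sin(84deg)
= -4*0.1045 - 3*0.9945
= -3.40
v'_2 = -4*sin(84deg) + 3*cos(84deg)
= -4*0.9945 + 3*0.1045
= -3.66
v' = -3.40*e1 - 3.66*e2


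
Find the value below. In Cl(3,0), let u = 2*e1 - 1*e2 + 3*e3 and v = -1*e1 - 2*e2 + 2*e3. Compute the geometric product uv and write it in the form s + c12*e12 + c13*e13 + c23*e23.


In Cl(3,0): e_i^2 = 1, e_ie_j = -e_je_i for i != j.
Scalar part = u . v = 2*(-1) + (-1)*(-2) + 3*2
= -2 + 2 + 6 = 6
e12 coeff = 2*(-2) - (-1)*(-1) = -4 - 1 = -5
e13 coeff = 2*2 - 3*(-1) = 4 - (-3) = 7
e23 coeff = (-1)*2 - 3*(-2) = -2 - (-6) = 4
uv = 6 - 5*e12 + 7*e13 + 4*e23


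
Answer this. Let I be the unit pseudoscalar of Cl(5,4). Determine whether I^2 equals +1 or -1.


The pseudoscalar I = e1...e_n (product of all n generators) of Cl(p,q) satisfies I^2 = (-1)^(q + n(n-1)/2).
p = 5, q = 4, n = p + q = 9
n(n-1)/2 = 9 * 8 / 2 = 36
Exponent = q + n(n-1)/2 = 4 + 36 = 40
I^2 = (-1)^40 = +1


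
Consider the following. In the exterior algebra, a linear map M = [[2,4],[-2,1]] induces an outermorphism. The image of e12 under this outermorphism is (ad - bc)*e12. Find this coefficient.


The outermorphism of a linear map f sends e1^e2 to f(e1)^f(e2).
f(e1) = 2*e1 - 2*e2
f(e2) = 4*e1 + 1*e2
f(e1) ^ f(e2) = (2*e1 - 2*e2) ^ (4*e1 + 1*e2)
= 2*1*e12 + (-2)*4*e21
= (2 - (-8))*e12
= 10*e12
Coefficient = 10


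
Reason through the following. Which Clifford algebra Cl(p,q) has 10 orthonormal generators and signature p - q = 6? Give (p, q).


We need p + q = 10 and p - q = 6.
Adding: 2p = 10 + 6 = 16, so p = 8.
Then q = 10 - 8 = 2.
(p, q) = (8, 2)


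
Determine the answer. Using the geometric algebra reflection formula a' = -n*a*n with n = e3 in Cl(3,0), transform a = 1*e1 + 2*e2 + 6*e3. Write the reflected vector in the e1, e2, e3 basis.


Reflection formula: a' = -n*a*n, with n = e3 (unit vector, n^2 = 1).
For reflection through hyperplane perp to e3:
The component along e3 flips sign, others stay.
a = (1, 2, 6)
a' = (1, 2, -6)
a' = 1*e1 + 2*e2 - 6*e3


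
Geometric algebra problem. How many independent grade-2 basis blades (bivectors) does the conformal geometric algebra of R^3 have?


The conformal model of R^3 uses Cl(4,1) with m = 3 + 2 = 5 generators.
Number of grade-2 blades = C(m, 2) = C(5, 2)
= 5*4/2 = 10


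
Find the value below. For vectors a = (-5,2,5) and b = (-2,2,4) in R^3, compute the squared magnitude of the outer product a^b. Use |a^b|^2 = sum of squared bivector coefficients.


a wedge b = (a1*b2 - a2*b1)*e12 + (a1*b3 - a3*b1)*e13 + (a2*b3 - a3*b2)*e23
e12 coeff: (-5)*2 - 2*(-2) = -10 - (-4) = -6
e13 coeff: (-5)*4 - 5*(-2) = -20 - (-10) = -10
e23 coeff: 2*4 - 5*2 = 8 - 10 = -2
|a wedge b|^2 = (-6)^2 + (-10)^2 + (-2)^2
= 36 + 100 + 4
= 140


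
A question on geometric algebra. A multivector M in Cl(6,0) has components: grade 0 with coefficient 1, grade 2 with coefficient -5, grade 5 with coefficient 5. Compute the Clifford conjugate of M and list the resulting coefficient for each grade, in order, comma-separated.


Clifford conjugate sign for grade k: (-1)^(k(k+1)/2)
Grade 0: (-1)^(0*1/2) = (-1)^0 = 1, coeff 1 -> 1
Grade 2: (-1)^(2*3/2) = (-1)^3 = -1, coeff -5 -> 5
Grade 5: (-1)^(5*6/2) = (-1)^15 = -1, coeff 5 -> -5
Conjugated coefficients: 1, 5, -5


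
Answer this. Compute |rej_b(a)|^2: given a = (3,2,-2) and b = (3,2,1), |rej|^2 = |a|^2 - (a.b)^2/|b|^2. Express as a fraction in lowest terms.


|a|^2 = 3^2 + 2^2 + (-2)^2 = 17
|b|^2 = 3^2 + 2^2 + 1^2 = 14
a . b = 3*3 + 2*2 + (-2)*1 = 11
(a.b)^2 = 11^2 = 121
|rej|^2 = 17 - 121/14
= (238 - 121)/14
= 117/14
In lowest terms: 117/14


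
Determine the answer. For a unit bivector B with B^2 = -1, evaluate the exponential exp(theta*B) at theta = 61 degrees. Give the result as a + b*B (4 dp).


For a unit bivector B with B^2 = -1, the exponential series gives
e^(theta*B) = cos(theta) + sin(theta)*B (the GA analogue of Euler's formula).
theta = 61 degrees = 1.064651 rad
cos(61 deg) = 0.4848
sin(61 deg) = 0.8746
exp(theta*B) = 0.4848 + 0.8746*B


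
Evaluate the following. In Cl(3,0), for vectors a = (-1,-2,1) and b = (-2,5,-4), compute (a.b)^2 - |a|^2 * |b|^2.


a . b = (-1)*(-2) + (-2)*5 + 1*(-4)
= 2 + (-10) + (-4) = -12
|a|^2 = (-1)^2 + (-2)^2 + 1^2 = 6
|b|^2 = (-2)^2 + 5^2 + (-4)^2 = 45
(a.b)^2 = (-12)^2 = 144
|a|^2 * |b|^2 = 6 * 45 = 270
Result = 144 - 270 = -126


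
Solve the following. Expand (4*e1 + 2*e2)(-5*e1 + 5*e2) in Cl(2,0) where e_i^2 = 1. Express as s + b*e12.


Expand: (4*e1 + 2*e2)(-5*e1 + 5*e2)
= 4*(-5)*e1e1 + 4*5*e1e2 + 2*(-5)*e2e1 + 2*5*e2e2
Using e1^2 = e2^2 = 1, e2e1 = -e1e2:
Scalar part s = 4*(-5) + 2*5 = -20 + 10 = -10
Bivector part b = 4*5 - 2*(-5) = 20 - (-10) = 30
uv = -10 + 30*e12


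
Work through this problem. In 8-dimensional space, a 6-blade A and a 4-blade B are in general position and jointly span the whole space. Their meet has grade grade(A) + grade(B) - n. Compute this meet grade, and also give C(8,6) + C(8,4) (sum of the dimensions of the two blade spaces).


Meet grade = grade(A) + grade(B) - n
= 6 + 4 - 8 = 2
C(8,6) = 28
C(8,4) = 70
dim_A + dim_B = 28 + 70 = 98


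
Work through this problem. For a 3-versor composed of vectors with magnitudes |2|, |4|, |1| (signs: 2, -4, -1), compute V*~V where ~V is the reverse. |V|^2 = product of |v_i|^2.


Each vector v_i has |v_i|^2 = s_i^2
Squared scales: 2^2 = 4, (-4)^2 = 16, (-1)^2 = 1
|V|^2 = 4 * 16 * 1
= 64


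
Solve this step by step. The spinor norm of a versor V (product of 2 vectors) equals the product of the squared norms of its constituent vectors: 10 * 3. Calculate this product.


Spinor norm N(V) = |v1|^2 * |v2|^2 * ... * |v2|^2
= 10 * 3
Running product: 10, 30
N(V) = 30


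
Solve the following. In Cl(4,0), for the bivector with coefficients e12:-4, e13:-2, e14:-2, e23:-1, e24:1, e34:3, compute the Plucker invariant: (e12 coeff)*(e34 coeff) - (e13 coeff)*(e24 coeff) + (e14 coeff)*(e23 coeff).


Plucker relation: af - be + cd
a*f = (-4)*3 = -12
b*e = (-2)*1 = -2
c*d = (-2)*(-1) = 2
af - be + cd = -12 - (-2) + 2
= -8


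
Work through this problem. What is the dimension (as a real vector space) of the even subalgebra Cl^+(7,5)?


Even subalgebra dimension = 2^(n-1)
n = 7 + 5 = 12
2^(12 - 1) = 2^11 = 2048
Verification: sum of C(12,k) for even k = 1 + 66 + 495 + 924 + 495 + 66 + 1 = 2048
Result = 2048


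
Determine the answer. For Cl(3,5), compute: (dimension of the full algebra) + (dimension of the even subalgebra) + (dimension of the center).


n = 3 + 5 = 8
Total dim = 2^8 = 256
Even subalgebra dim = 2^7 = 128
n is even, so center dim = 1
Sum = 256 + 128 + 1 = 385


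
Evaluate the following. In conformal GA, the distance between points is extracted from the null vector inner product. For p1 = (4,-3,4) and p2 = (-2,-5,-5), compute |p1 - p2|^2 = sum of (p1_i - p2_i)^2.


p1 - p2 = (6, 2, 9)
|p1 - p2|^2 = 6^2 + 2^2 + 9^2
= 36 + 4 + 81
= 121


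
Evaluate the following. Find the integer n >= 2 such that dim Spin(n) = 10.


dim Spin(n) = dim so(n) = n(n-1)/2.
Solve n(n-1)/2 = 10, i.e. n^2 - n - 20 = 0.
Discriminant = 1 + 8*10 = 81
n = (1 + sqrt(81))/2 = (1 + 9)/2 = 5


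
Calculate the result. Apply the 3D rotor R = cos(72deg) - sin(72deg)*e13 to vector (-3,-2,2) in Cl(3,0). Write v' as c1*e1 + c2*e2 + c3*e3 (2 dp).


Rotor R = cos(72deg) - sin(72deg)*e13
Rotation angle theta = 2 * 72 = 144 degrees in the e13 plane (e1 -> e3).
The component perpendicular to the plane (e2) is invariant: v'_2 = v2 = -2.00
cos(144deg) = -0.8090, sin(144deg) = 0.5878
v'_1 = v1*cos(theta) - v3*sin(theta) = -3*(-0.8090) - 2*0.5878 = 1.25
v'_3 = v1*sin(theta) + v3*cos(theta) = -3*0.5878 + 2*(-0.8090) = -3.38
v' = 1.25*e1 - 2.00*e2 - 3.38*e3


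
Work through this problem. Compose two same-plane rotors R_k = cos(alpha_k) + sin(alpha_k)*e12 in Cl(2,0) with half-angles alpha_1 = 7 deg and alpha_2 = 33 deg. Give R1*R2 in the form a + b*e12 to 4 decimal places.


Same-plane rotors commute and their half-angles add:
R1*R2 = cos(a1 + a2) + sin(a1 + a2)*e12.
a1 + a2 = 7 + 33 = 40 deg
cos(40 deg) = 0.7660
sin(40 deg) = 0.6428
R1*R2 = 0.7660 + 0.6428*e12


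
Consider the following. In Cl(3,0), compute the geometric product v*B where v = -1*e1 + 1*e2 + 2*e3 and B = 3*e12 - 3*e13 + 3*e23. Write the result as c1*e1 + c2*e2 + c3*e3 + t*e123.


vB has grade-1 (vector) and grade-3 (trivector) parts: vB = (v _| B) + (v ^ B).
Vector part <vB>_1:
  e1: -v2*b12 - v3*b13 = -(1)*(3) - (2)*(-3) = 3
  e2: v1*b12 - v3*b23 = (-1)*(3) - (2)*(3) = -9
  e3: v1*b13 + v2*b23 = (-1)*(-3) + (1)*(3) = 6
Trivector part <vB>_3:
  e123: v1*b23 - v2*b13 + v3*b12 = (-1)*(3) - (1)*(-3) + (2)*(3) = 6
vB = 3*e1 - 9*e2 + 6*e3 + 6*e123


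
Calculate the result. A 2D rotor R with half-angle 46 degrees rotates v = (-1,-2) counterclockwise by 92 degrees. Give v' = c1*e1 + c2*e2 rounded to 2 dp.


Rotor R = cos(46deg) - sin(46deg)*e12
Rotation angle theta = 2 * 46 = 92 degrees
v' = R*v*~R rotates v by theta.
cos(92deg) = -0.0349, sin(92deg) = 0.9994
v'_1 = -1*cos(92deg) - (-2)*sin(92deg)
= -1*(-0.0349) - (-2)*0.9994
= 2.03
v'_2 = -1*sin(92deg) + (-2)*cos(92deg)
= -1*0.9994 + (-2)*(-0.0349)
= -0.93
v' = 2.03*e1 - 0.93*e2


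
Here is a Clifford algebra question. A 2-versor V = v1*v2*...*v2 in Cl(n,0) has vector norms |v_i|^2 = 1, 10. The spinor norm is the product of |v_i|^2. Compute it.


Spinor norm N(V) = |v1|^2 * |v2|^2 * ... * |v2|^2
= 1 * 10
Running product: 1, 10
N(V) = 10


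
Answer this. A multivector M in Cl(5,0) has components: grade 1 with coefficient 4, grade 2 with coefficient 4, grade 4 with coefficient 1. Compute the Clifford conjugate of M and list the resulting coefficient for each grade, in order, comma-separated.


Clifford conjugate sign for grade k: (-1)^(k(k+1)/2)
Grade 1: (-1)^(1*2/2) = (-1)^1 = -1, coeff 4 -> -4
Grade 2: (-1)^(2*3/2) = (-1)^3 = -1, coeff 4 -> -4
Grade 4: (-1)^(4*5/2) = (-1)^10 = 1, coeff 1 -> 1
Conjugated coefficients: -4, -4, 1


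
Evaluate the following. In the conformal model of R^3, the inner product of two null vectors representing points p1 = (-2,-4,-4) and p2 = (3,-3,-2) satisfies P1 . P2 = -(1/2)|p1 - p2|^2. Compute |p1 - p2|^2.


p1 - p2 = (-5, -1, -2)
|p1 - p2|^2 = (-5)^2 + (-1)^2 + (-2)^2
= 25 + 1 + 4
= 30


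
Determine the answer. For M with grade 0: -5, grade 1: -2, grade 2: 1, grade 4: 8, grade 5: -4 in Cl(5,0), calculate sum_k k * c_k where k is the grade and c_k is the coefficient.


Grade-weighted sum = sum of grade_k * coefficient_k
0*(-5) = 0
1*(-2) = -2
2*1 = 2
4*8 = 32
5*(-4) = -20
Total = 0 + (-2) + 2 + 32 + (-20) = 12


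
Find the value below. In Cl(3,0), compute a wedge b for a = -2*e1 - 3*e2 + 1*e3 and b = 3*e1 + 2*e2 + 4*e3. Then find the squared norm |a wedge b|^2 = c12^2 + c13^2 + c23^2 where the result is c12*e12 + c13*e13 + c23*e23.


a wedge b = (a1*b2 - a2*b1)*e12 + (a1*b3 - a3*b1)*e13 + (a2*b3 - a3*b2)*e23
e12 coeff: (-2)*2 - (-3)*3 = -4 - (-9) = 5
e13 coeff: (-2)*4 - 1*3 = -8 - 3 = -11
e23 coeff: (-3)*4 - 1*2 = -12 - 2 = -14
|a wedge b|^2 = 5^2 + (-11)^2 + (-14)^2
= 25 + 121 + 196
= 342


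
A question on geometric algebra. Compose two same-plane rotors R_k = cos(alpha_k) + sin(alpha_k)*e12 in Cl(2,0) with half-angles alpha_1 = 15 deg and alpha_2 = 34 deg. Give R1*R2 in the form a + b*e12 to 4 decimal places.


Same-plane rotors commute and their half-angles add:
R1*R2 = cos(a1 + a2) + sin(a1 + a2)*e12.
a1 + a2 = 15 + 34 = 49 deg
cos(49 deg) = 0.6561
sin(49 deg) = 0.7547
R1*R2 = 0.6561 + 0.7547*e12


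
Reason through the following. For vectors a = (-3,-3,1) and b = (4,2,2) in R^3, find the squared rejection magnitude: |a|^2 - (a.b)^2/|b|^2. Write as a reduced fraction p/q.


|a|^2 = (-3)^2 + (-3)^2 + 1^2 = 19
|b|^2 = 4^2 + 2^2 + 2^2 = 24
a . b = (-3)*4 + (-3)*2 + 1*2 = -16
(a.b)^2 = (-16)^2 = 256
|rej|^2 = 19 - 256/24
= (456 - 256)/24
= 200/24
In lowest terms: 25/3


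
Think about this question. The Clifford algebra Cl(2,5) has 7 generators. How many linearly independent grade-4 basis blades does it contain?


Number of grade-k basis blades in Cl(p,q) with n = p + q is C(n, k).
n = 2 + 5 = 7
C(7, 4) = 7! / (4! * 3!)
= 5040 / (24 * 6)
= 35


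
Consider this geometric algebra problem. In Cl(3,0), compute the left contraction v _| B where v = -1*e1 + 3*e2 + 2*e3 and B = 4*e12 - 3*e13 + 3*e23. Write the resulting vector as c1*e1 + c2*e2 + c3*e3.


Left contraction v _| B = <vB>_1 (grade-1 part of the geometric product vB).
Using e1_|e12 = e2, e2_|e12 = -e1, e1_|e13 = e3, e3_|e13 = -e1, e2_|e23 = e3, e3_|e23 = -e2:
e1 coeff: -v2*b12 - v3*b13 = -(3)*(4) - (2)*(-3) = -6
e2 coeff: v1*b12 - v3*b23 = (-1)*(4) - (2)*(3) = -10
e3 coeff: v1*b13 + v2*b23 = (-1)*(-3) + (3)*(3) = 12
v _| B = -6*e1 - 10*e2 + 12*e3


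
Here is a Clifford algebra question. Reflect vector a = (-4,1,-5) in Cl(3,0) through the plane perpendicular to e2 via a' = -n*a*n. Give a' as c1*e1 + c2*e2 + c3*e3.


Reflection formula: a' = -n*a*n, with n = e2 (unit vector, n^2 = 1).
For reflection through hyperplane perp to e2:
The component along e2 flips sign, others stay.
a = (-4, 1, -5)
a' = (-4, -1, -5)
a' = -4*e1 - 1*e2 - 5*e3


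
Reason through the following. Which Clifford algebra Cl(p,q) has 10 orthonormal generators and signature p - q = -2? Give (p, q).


We need p + q = 10 and p - q = -2.
Adding: 2p = 10 + (-2) = 8, so p = 4.
Then q = 10 - 4 = 6.
(p, q) = (4, 6)


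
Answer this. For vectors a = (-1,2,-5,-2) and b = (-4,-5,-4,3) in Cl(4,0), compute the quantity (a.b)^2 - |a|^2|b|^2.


a . b = (-1)*(-4) + 2*(-5) + (-5)*(-4) + (-2)*3
= 4 + (-10) + 20 + (-6) = 8
|a|^2 = (-1)^2 + 2^2 + (-5)^2 + (-2)^2 = 34
|b|^2 = (-4)^2 + (-5)^2 + (-4)^2 + 3^2 = 66
(a.b)^2 = 8^2 = 64
|a|^2 * |b|^2 = 34 * 66 = 2244
Result = 64 - 2244 = -2180


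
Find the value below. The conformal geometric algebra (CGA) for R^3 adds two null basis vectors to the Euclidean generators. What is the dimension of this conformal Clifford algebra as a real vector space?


The conformal model of R^3 uses Cl(4,1): the 3 Euclidean generators plus two extra orthogonal generators e+ (e+^2 = +1) and e- (e-^2 = -1), from which the null vectors e0, einf are built.
Number of generators m = 3 + 2 = 5.
dim Cl(p,q) = 2^m = 2^5 = 32


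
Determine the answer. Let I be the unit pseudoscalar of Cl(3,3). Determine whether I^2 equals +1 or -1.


The pseudoscalar I = e1...e_n (product of all n generators) of Cl(p,q) satisfies I^2 = (-1)^(q + n(n-1)/2).
p = 3, q = 3, n = p + q = 6
n(n-1)/2 = 6 * 5 / 2 = 15
Exponent = q + n(n-1)/2 = 3 + 15 = 18
I^2 = (-1)^18 = +1


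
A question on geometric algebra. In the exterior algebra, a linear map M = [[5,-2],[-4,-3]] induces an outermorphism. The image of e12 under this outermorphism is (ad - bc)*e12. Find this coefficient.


The outermorphism of a linear map f sends e1^e2 to f(e1)^f(e2).
f(e1) = 5*e1 - 4*e2
f(e2) = -2*e1 - 3*e2
f(e1) ^ f(e2) = (5*e1 - 4*e2) ^ (-2*e1 - 3*e2)
= 5*(-3)*e12 + (-4)*(-2)*e21
= (-15 - 8)*e12
= -23*e12
Coefficient = -23


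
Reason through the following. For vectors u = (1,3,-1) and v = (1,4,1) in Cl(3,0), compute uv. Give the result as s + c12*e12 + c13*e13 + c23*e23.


In Cl(3,0): e_i^2 = 1, e_ie_j = -e_je_i for i != j.
Scalar part = u . v = 1*1 + 3*4 + (-1)*1
= 1 + 12 + (-1) = 12
e12 coeff = 1*4 - 3*1 = 4 - 3 = 1
e13 coeff = 1*1 - (-1)*1 = 1 - (-1) = 2
e23 coeff = 3*1 - (-1)*4 = 3 - (-4) = 7
uv = 12 + 1*e12 + 2*e13 + 7*e23


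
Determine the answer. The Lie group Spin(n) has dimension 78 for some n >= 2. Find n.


dim Spin(n) = dim so(n) = n(n-1)/2.
Solve n(n-1)/2 = 78, i.e. n^2 - n - 156 = 0.
Discriminant = 1 + 8*78 = 625
n = (1 + sqrt(625))/2 = (1 + 25)/2 = 13


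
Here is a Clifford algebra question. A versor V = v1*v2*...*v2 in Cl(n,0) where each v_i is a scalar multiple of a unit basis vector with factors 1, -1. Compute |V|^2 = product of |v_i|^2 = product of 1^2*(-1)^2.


Each vector v_i has |v_i|^2 = s_i^2
Squared scales: 1^2 = 1, (-1)^2 = 1
|V|^2 = 1 * 1
= 1


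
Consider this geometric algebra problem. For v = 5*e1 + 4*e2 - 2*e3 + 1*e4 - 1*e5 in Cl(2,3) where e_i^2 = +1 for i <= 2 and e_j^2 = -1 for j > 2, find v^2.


v^2 = sum of c_i^2 * e_i^2
Positive signature terms (e_i^2 = +1): 5^2 + 4^2 = 41
Negative signature terms (e_j^2 = -1): (-2)^2 + 1^2 + (-1)^2 = 6
v^2 = 41 - 6 = 35


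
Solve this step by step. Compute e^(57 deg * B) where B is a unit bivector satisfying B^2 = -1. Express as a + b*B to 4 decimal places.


For a unit bivector B with B^2 = -1, the exponential series gives
e^(theta*B) = cos(theta) + sin(theta)*B (the GA analogue of Euler's formula).
theta = 57 degrees = 0.994838 rad
cos(57 deg) = 0.5446
sin(57 deg) = 0.8387
exp(theta*B) = 0.5446 + 0.8387*B


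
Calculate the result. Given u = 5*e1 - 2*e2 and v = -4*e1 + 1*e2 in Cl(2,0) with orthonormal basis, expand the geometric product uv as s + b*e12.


Expand: (5*e1 - 2*e2)(-4*e1 + 1*e2)
= 5*(-4)*e1e1 + 5*1*e1e2 + (-2)*(-4)*e2e1 + (-2)*1*e2e2
Using e1^2 = e2^2 = 1, e2e1 = -e1e2:
Scalar part s = 5*(-4) + (-2)*1 = -20 + (-2) = -22
Bivector part b = 5*1 - (-2)*(-4) = 5 - 8 = -3
uv = -22 - 3*e12


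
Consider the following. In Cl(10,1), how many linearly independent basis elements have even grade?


Even subalgebra dimension = 2^(n-1)
n = 10 + 1 = 11
2^(11 - 1) = 2^10 = 1024
Verification: sum of C(11,k) for even k = 1 + 55 + 330 + 462 + 165 + 11 = 1024
Result = 1024


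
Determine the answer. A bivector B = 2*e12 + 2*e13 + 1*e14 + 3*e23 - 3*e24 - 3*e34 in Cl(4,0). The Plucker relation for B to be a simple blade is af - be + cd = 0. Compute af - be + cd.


Plucker relation: af - be + cd
a*f = 2*(-3) = -6
b*e = 2*(-3) = -6
c*d = 1*3 = 3
af - be + cd = -6 - (-6) + 3
= 3


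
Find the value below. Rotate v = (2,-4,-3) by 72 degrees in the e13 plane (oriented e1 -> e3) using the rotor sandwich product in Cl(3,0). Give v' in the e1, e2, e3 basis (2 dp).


Rotor R = cos(36deg) - sin(36deg)*e13
Rotation angle theta = 2 * 36 = 72 degrees in the e13 plane (e1 -> e3).
The component perpendicular to the plane (e2) is invariant: v'_2 = v2 = -4.00
cos(72deg) = 0.3090, sin(72deg) = 0.9511
v'_1 = v1*cos(theta) - v3*sin(theta) = 2*0.3090 - (-3)*0.9511 = 3.47
v'_3 = v1*sin(theta) + v3*cos(theta) = 2*0.9511 + (-3)*0.3090 = 0.98
v' = 3.47*e1 - 4.00*e2 + 0.98*e3


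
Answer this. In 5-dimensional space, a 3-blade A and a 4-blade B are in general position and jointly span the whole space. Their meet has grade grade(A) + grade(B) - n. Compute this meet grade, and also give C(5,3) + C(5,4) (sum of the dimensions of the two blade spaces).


Meet grade = grade(A) + grade(B) - n
= 3 + 4 - 5 = 2
C(5,3) = 10
C(5,4) = 5
dim_A + dim_B = 10 + 5 = 15


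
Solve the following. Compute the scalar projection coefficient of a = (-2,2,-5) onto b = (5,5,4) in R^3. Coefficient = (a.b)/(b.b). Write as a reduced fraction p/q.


Projection coefficient = (a . b) / (b . b)
a . b = (-2)*5 + 2*5 + (-5)*4
= -10 + 10 + (-20) = -20
b . b = 5^2 + 5^2 + 4^2
= 25 + 25 + 16 = 66
Coefficient = -20/66
In lowest terms: -10/33


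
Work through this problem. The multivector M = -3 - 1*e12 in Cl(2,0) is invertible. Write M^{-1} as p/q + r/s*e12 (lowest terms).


M = -3 - 1*e12, where e12^2 = -1.
Since M commutes with its reverse ~M = a - b*e12, M * ~M = a^2 - b^2*e12^2 = a^2 + b^2.
So M^{-1} = ~M / (a^2 + b^2) = (a - b*e12)/(a^2 + b^2).
a^2 + b^2 = 9 + 1 = 10
Scalar part = -3/10 = -3/10
Bivector coeff = 1/10 = 1/10
M^{-1} = -3/10 + 1/10*e12


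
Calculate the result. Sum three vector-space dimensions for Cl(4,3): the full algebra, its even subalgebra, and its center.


n = 4 + 3 = 7
Total dim = 2^7 = 128
Even subalgebra dim = 2^6 = 64
n is odd, so center dim = 2
Sum = 128 + 64 + 2 = 194


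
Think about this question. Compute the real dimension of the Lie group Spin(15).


Spin(n) double-covers SO(n); both have Lie algebra so(n) of dimension n(n-1)/2.
n = 15
n(n-1) = 15 * 14 = 210
dim Spin(15) = 210/2 = 105


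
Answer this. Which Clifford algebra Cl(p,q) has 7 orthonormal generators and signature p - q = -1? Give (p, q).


We need p + q = 7 and p - q = -1.
Adding: 2p = 7 + (-1) = 6, so p = 3.
Then q = 7 - 3 = 4.
(p, q) = (3, 4)


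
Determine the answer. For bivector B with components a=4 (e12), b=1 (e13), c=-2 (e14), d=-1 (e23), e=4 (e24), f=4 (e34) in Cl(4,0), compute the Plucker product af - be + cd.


Plucker relation: af - be + cd
a*f = 4*4 = 16
b*e = 1*4 = 4
c*d = (-2)*(-1) = 2
af - be + cd = 16 - 4 + 2
= 14


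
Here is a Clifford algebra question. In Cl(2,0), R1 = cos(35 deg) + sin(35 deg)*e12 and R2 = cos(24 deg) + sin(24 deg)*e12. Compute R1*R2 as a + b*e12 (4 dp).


Same-plane rotors commute and their half-angles add:
R1*R2 = cos(a1 + a2) + sin(a1 + a2)*e12.
a1 + a2 = 35 + 24 = 59 deg
cos(59 deg) = 0.5150
sin(59 deg) = 0.8572
R1*R2 = 0.5150 + 0.8572*e12


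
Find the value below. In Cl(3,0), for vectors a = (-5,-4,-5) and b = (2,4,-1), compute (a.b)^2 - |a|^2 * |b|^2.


a . b = (-5)*2 + (-4)*4 + (-5)*(-1)
= -10 + (-16) + 5 = -21
|a|^2 = (-5)^2 + (-4)^2 + (-5)^2 = 66
|b|^2 = 2^2 + 4^2 + (-1)^2 = 21
(a.b)^2 = (-21)^2 = 441
|a|^2 * |b|^2 = 66 * 21 = 1386
Result = 441 - 1386 = -945


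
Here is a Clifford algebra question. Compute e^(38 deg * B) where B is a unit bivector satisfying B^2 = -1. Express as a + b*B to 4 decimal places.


For a unit bivector B with B^2 = -1, the exponential series gives
e^(theta*B) = cos(theta) + sin(theta)*B (the GA analogue of Euler's formula).
theta = 38 degrees = 0.663225 rad
cos(38 deg) = 0.7880
sin(38 deg) = 0.6157
exp(theta*B) = 0.7880 + 0.6157*B


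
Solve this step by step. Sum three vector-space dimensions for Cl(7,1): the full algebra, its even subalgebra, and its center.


n = 7 + 1 = 8
Total dim = 2^8 = 256
Even subalgebra dim = 2^7 = 128
n is even, so center dim = 1
Sum = 256 + 128 + 1 = 385


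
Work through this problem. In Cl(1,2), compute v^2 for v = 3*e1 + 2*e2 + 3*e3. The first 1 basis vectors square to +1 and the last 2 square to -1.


v^2 = sum of c_i^2 * e_i^2
Positive signature terms (e_i^2 = +1): 3^2 = 9
Negative signature terms (e_j^2 = -1): 2^2 + 3^2 = 13
v^2 = 9 - 13 = -4


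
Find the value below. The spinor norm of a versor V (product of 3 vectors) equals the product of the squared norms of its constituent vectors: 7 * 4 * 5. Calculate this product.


Spinor norm N(V) = |v1|^2 * |v2|^2 * ... * |v3|^2
= 7 * 4 * 5
Running product: 7, 28, 140
N(V) = 140


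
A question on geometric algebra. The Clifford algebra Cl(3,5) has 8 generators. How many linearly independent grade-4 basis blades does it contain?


Number of grade-k basis blades in Cl(p,q) with n = p + q is C(n, k).
n = 3 + 5 = 8
C(8, 4) = 8! / (4! * 4!)
= 40320 / (24 * 24)
= 70


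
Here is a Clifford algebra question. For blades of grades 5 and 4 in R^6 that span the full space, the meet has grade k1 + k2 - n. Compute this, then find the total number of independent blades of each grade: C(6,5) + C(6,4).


Meet grade = grade(A) + grade(B) - n
= 5 + 4 - 6 = 3
C(6,5) = 6
C(6,4) = 15
dim_A + dim_B = 6 + 15 = 21


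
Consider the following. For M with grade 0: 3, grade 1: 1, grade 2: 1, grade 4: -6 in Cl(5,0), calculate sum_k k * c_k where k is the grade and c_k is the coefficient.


Grade-weighted sum = sum of grade_k * coefficient_k
0*3 = 0
1*1 = 1
2*1 = 2
4*(-6) = -24
Total = 0 + 1 + 2 + (-24) = -21


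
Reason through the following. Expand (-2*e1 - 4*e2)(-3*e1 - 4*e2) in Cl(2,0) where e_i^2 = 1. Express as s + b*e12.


Expand: (-2*e1 - 4*e2)(-3*e1 - 4*e2)
= (-2)*(-3)*e1e1 + (-2)*(-4)*e1e2 + (-4)*(-3)*e2e1 + (-4)*(-4)*e2e2
Using e1^2 = e2^2 = 1, e2e1 = -e1e2:
Scalar part s = (-2)*(-3) + (-4)*(-4) = 6 + 16 = 22
Bivector part b = (-2)*(-4) - (-4)*(-3) = 8 - 12 = -4
uv = 22 - 4*e12


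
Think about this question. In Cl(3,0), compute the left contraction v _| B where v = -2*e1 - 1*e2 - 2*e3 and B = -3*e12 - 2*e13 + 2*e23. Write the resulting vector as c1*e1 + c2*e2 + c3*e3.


Left contraction v _| B = <vB>_1 (grade-1 part of the geometric product vB).
Using e1_|e12 = e2, e2_|e12 = -e1, e1_|e13 = e3, e3_|e13 = -e1, e2_|e23 = e3, e3_|e23 = -e2:
e1 coeff: -v2*b12 - v3*b13 = -(-1)*(-3) - (-2)*(-2) = -7
e2 coeff: v1*b12 - v3*b23 = (-2)*(-3) - (-2)*(2) = 10
e3 coeff: v1*b13 + v2*b23 = (-2)*(-2) + (-1)*(2) = 2
v _| B = -7*e1 + 10*e2 + 2*e3


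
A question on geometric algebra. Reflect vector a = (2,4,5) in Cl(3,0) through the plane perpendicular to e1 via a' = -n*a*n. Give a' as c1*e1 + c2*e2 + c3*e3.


Reflection formula: a' = -n*a*n, with n = e1 (unit vector, n^2 = 1).
For reflection through hyperplane perp to e1:
The component along e1 flips sign, others stay.
a = (2, 4, 5)
a' = (-2, 4, 5)
a' = -2*e1 + 4*e2 + 5*e3


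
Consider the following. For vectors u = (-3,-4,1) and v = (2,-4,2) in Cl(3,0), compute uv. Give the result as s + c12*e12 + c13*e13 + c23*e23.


In Cl(3,0): e_i^2 = 1, e_ie_j = -e_je_i for i != j.
Scalar part = u . v = (-3)*2 + (-4)*(-4) + 1*2
= -6 + 16 + 2 = 12
e12 coeff = (-3)*(-4) - (-4)*2 = 12 - (-8) = 20
e13 coeff = (-3)*2 - 1*2 = -6 - 2 = -8
e23 coeff = (-4)*2 - 1*(-4) = -8 - (-4) = -4
uv = 12 + 20*e12 - 8*e13 - 4*e23


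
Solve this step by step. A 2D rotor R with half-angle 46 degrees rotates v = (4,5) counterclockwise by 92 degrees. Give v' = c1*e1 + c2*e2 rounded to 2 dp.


Rotor R = cos(46deg) - sin(46deg)*e12
Rotation angle theta = 2 * 46 = 92 degrees
v' = R*v*~R rotates v by theta.
cos(92deg) = -0.0349, sin(92deg) = 0.9994
v'_1 = 4*cos(92deg) - 5*sin(92deg)
= 4*(-0.0349) - 5*0.9994
= -5.14
v'_2 = 4*sin(92deg) + 5*cos(92deg)
= 4*0.9994 + 5*(-0.0349)
= 3.82
v' = -5.14*e1 + 3.82*e2


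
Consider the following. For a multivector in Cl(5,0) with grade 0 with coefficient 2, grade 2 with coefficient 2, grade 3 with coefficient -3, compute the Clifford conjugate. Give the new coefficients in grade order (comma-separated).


Clifford conjugate sign for grade k: (-1)^(k(k+1)/2)
Grade 0: (-1)^(0*1/2) = (-1)^0 = 1, coeff 2 -> 2
Grade 2: (-1)^(2*3/2) = (-1)^3 = -1, coeff 2 -> -2
Grade 3: (-1)^(3*4/2) = (-1)^6 = 1, coeff -3 -> -3
Conjugated coefficients: 2, -2, -3


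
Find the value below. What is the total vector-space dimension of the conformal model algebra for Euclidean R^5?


The conformal model of R^5 uses Cl(6,1): the 5 Euclidean generators plus two extra orthogonal generators e+ (e+^2 = +1) and e- (e-^2 = -1), from which the null vectors e0, einf are built.
Number of generators m = 5 + 2 = 7.
dim Cl(p,q) = 2^m = 2^7 = 128
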